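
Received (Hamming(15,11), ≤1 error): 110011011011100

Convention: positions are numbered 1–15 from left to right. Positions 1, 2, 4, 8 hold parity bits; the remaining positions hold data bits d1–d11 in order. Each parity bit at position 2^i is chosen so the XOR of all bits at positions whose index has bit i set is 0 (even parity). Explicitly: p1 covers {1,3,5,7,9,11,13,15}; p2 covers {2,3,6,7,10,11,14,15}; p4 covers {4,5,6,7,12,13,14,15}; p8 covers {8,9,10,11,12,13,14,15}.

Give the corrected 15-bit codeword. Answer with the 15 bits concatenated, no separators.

s1 (pos 1,3,5,7,9,11,13,15): 1⊕0⊕1⊕0⊕1⊕1⊕1⊕0 = 1
s2 (pos 2,3,6,7,10,11,14,15): 1⊕0⊕1⊕0⊕0⊕1⊕0⊕0 = 1
s4 (pos 4,5,6,7,12,13,14,15): 0⊕1⊕1⊕0⊕1⊕1⊕0⊕0 = 0
s8 (pos 8,9,10,11,12,13,14,15): 1⊕1⊕0⊕1⊕1⊕1⊕0⊕0 = 1
Syndrome s8…s1 = 1011 → error at position 11.
Flip position 11: 110011011011100 → 110011011001100

110011011001100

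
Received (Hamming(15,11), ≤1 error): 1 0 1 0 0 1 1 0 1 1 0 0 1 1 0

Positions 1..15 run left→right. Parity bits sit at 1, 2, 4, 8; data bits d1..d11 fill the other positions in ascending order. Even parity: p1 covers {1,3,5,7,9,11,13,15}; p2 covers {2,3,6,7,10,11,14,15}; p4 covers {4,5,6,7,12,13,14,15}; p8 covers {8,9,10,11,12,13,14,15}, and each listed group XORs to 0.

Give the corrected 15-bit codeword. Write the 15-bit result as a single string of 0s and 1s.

s1 (pos 1,3,5,7,9,11,13,15): 1⊕1⊕0⊕1⊕1⊕0⊕1⊕0 = 1
s2 (pos 2,3,6,7,10,11,14,15): 0⊕1⊕1⊕1⊕1⊕0⊕1⊕0 = 1
s4 (pos 4,5,6,7,12,13,14,15): 0⊕0⊕1⊕1⊕0⊕1⊕1⊕0 = 0
s8 (pos 8,9,10,11,12,13,14,15): 0⊕1⊕1⊕0⊕0⊕1⊕1⊕0 = 0
Syndrome s8…s1 = 0011 → error at position 3.
Flip position 3: 101001101100110 → 100001101100110

100001101100110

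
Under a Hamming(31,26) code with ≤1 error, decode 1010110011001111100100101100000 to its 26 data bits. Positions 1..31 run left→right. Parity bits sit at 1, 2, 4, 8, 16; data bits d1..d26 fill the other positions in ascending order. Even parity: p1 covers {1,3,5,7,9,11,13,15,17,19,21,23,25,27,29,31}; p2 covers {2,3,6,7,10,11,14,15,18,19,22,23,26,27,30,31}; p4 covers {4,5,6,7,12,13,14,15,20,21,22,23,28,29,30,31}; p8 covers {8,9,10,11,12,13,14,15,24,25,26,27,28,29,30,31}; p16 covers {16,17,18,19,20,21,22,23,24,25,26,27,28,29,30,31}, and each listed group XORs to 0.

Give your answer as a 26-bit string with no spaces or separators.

11101100110100100101100000

s1 (pos 1,3,5,7,9,11,13,15,17,19,21,23,25,27,29,31): 1⊕1⊕1⊕0⊕1⊕0⊕1⊕1⊕1⊕0⊕0⊕1⊕1⊕0⊕0⊕0 = 1
s2 (pos 2,3,6,7,10,11,14,15,18,19,22,23,26,27,30,31): 0⊕1⊕1⊕0⊕1⊕0⊕1⊕1⊕0⊕0⊕0⊕1⊕1⊕0⊕0⊕0 = 1
s4 (pos 4,5,6,7,12,13,14,15,20,21,22,23,28,29,30,31): 0⊕1⊕1⊕0⊕0⊕1⊕1⊕1⊕1⊕0⊕0⊕1⊕0⊕0⊕0⊕0 = 1
s8 (pos 8,9,10,11,12,13,14,15,24,25,26,27,28,29,30,31): 0⊕1⊕1⊕0⊕0⊕1⊕1⊕1⊕0⊕1⊕1⊕0⊕0⊕0⊕0⊕0 = 1
s16 (pos 16,17,18,19,20,21,22,23,24,25,26,27,28,29,30,31): 1⊕1⊕0⊕0⊕1⊕0⊕0⊕1⊕0⊕1⊕1⊕0⊕0⊕0⊕0⊕0 = 0
Syndrome s16…s1 = 01111 → error at position 15.
Flip position 15: 1010110011001111100100101100000 → 1010110011001101100100101100000
Read data bits from positions 3,5,6,7,9,10,11,12,13,14,15,17,18,19,20,21,22,23,24,25,26,27,28,29,30,31: 11101100110100100101100000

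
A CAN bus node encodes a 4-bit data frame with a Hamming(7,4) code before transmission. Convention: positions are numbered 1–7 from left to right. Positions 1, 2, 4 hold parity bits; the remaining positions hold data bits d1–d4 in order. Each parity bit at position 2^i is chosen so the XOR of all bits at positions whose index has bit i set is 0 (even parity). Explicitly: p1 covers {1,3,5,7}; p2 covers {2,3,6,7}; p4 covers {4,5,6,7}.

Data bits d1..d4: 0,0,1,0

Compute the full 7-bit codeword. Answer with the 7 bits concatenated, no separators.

0101010

Place data at non-parity positions: p1 p2 0 p4 0 1 0
p1 (pos 1,3,5,7): XOR of data positions = 0⊕0⊕0 = 0
p2 (pos 2,3,6,7): XOR of data positions = 0⊕1⊕0 = 1
p4 (pos 4,5,6,7): XOR of data positions = 0⊕1⊕0 = 1
Codeword: 0101010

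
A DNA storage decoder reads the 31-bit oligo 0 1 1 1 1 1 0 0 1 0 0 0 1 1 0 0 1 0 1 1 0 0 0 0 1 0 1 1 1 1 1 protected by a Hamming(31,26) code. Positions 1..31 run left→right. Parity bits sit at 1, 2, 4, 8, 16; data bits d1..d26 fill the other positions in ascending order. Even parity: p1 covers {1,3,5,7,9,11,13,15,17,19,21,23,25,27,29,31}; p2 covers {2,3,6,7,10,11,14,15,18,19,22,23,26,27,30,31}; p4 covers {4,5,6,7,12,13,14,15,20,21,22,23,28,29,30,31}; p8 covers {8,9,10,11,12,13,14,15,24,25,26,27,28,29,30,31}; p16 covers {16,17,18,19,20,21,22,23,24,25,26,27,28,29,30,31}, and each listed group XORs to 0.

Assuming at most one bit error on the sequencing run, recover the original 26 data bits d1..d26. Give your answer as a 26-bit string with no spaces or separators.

11101000110101100011011111

s1 (pos 1,3,5,7,9,11,13,15,17,19,21,23,25,27,29,31): 0⊕1⊕1⊕0⊕1⊕0⊕1⊕0⊕1⊕1⊕0⊕0⊕1⊕1⊕1⊕1 = 0
s2 (pos 2,3,6,7,10,11,14,15,18,19,22,23,26,27,30,31): 1⊕1⊕1⊕0⊕0⊕0⊕1⊕0⊕0⊕1⊕0⊕0⊕0⊕1⊕1⊕1 = 0
s4 (pos 4,5,6,7,12,13,14,15,20,21,22,23,28,29,30,31): 1⊕1⊕1⊕0⊕0⊕1⊕1⊕0⊕1⊕0⊕0⊕0⊕1⊕1⊕1⊕1 = 0
s8 (pos 8,9,10,11,12,13,14,15,24,25,26,27,28,29,30,31): 0⊕1⊕0⊕0⊕0⊕1⊕1⊕0⊕0⊕1⊕0⊕1⊕1⊕1⊕1⊕1 = 1
s16 (pos 16,17,18,19,20,21,22,23,24,25,26,27,28,29,30,31): 0⊕1⊕0⊕1⊕1⊕0⊕0⊕0⊕0⊕1⊕0⊕1⊕1⊕1⊕1⊕1 = 1
Syndrome s16…s1 = 11000 → error at position 24.
Flip position 24: 0111110010001100101100001011111 → 0111110010001100101100011011111
Read data bits from positions 3,5,6,7,9,10,11,12,13,14,15,17,18,19,20,21,22,23,24,25,26,27,28,29,30,31: 11101000110101100011011111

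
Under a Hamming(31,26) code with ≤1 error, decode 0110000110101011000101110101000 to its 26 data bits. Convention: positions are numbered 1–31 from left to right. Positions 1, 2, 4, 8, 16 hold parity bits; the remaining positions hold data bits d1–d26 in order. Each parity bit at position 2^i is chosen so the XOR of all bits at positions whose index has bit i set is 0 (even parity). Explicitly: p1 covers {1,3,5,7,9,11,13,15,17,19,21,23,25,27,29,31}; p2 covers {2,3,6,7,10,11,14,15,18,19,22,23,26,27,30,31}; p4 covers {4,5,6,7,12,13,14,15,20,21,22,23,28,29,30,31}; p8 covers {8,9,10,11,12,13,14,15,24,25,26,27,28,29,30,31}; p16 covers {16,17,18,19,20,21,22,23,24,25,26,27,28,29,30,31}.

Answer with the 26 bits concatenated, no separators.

s1 (pos 1,3,5,7,9,11,13,15,17,19,21,23,25,27,29,31): 0⊕1⊕0⊕0⊕1⊕1⊕1⊕1⊕0⊕0⊕0⊕1⊕0⊕0⊕0⊕0 = 0
s2 (pos 2,3,6,7,10,11,14,15,18,19,22,23,26,27,30,31): 1⊕1⊕0⊕0⊕0⊕1⊕0⊕1⊕0⊕0⊕1⊕1⊕1⊕0⊕0⊕0 = 1
s4 (pos 4,5,6,7,12,13,14,15,20,21,22,23,28,29,30,31): 0⊕0⊕0⊕0⊕0⊕1⊕0⊕1⊕1⊕0⊕1⊕1⊕1⊕0⊕0⊕0 = 0
s8 (pos 8,9,10,11,12,13,14,15,24,25,26,27,28,29,30,31): 1⊕1⊕0⊕1⊕0⊕1⊕0⊕1⊕1⊕0⊕1⊕0⊕1⊕0⊕0⊕0 = 0
s16 (pos 16,17,18,19,20,21,22,23,24,25,26,27,28,29,30,31): 1⊕0⊕0⊕0⊕1⊕0⊕1⊕1⊕1⊕0⊕1⊕0⊕1⊕0⊕0⊕0 = 1
Syndrome s16…s1 = 10010 → error at position 18.
Flip position 18: 0110000110101011000101110101000 → 0110000110101011010101110101000
Read data bits from positions 3,5,6,7,9,10,11,12,13,14,15,17,18,19,20,21,22,23,24,25,26,27,28,29,30,31: 10001010101010101110101000

10001010101010101110101000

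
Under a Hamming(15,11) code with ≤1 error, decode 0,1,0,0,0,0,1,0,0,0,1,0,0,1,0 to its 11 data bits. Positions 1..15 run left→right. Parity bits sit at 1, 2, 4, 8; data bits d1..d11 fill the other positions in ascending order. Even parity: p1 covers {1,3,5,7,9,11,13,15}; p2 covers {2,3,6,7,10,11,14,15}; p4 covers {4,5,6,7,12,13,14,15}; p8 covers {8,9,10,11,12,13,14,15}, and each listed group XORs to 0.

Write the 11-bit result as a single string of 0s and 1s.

00010010010

s1 (pos 1,3,5,7,9,11,13,15): 0⊕0⊕0⊕1⊕0⊕1⊕0⊕0 = 0
s2 (pos 2,3,6,7,10,11,14,15): 1⊕0⊕0⊕1⊕0⊕1⊕1⊕0 = 0
s4 (pos 4,5,6,7,12,13,14,15): 0⊕0⊕0⊕1⊕0⊕0⊕1⊕0 = 0
s8 (pos 8,9,10,11,12,13,14,15): 0⊕0⊕0⊕1⊕0⊕0⊕1⊕0 = 0
Syndrome s8…s1 = 0000 → no error.
Read data bits from positions 3,5,6,7,9,10,11,12,13,14,15: 00010010010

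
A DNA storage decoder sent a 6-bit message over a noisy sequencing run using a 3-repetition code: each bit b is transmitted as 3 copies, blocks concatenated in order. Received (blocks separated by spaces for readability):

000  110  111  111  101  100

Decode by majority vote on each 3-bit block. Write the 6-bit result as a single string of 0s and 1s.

Block 1 (000): 0 ones → 0
Block 2 (110): 2 ones → 1
Block 3 (111): 3 ones → 1
Block 4 (111): 3 ones → 1
Block 5 (101): 2 ones → 1
Block 6 (100): 1 one → 0

011110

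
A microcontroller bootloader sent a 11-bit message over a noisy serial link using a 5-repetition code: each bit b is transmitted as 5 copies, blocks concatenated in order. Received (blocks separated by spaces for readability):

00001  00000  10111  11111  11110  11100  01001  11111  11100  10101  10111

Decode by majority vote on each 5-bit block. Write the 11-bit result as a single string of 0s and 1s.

00111101111

Block 1 (00001): 1 one → 0
Block 2 (00000): 0 ones → 0
Block 3 (10111): 4 ones → 1
Block 4 (11111): 5 ones → 1
Block 5 (11110): 4 ones → 1
Block 6 (11100): 3 ones → 1
Block 7 (01001): 2 ones → 0
Block 8 (11111): 5 ones → 1
Block 9 (11100): 3 ones → 1
Block 10 (10101): 3 ones → 1
Block 11 (10111): 4 ones → 1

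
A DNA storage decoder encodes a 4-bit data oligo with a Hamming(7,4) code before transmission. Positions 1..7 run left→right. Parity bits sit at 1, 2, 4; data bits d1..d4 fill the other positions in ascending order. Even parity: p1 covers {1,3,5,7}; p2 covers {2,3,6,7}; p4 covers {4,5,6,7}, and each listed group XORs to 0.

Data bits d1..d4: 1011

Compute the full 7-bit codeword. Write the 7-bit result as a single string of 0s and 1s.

0110011

Place data at non-parity positions: p1 p2 1 p4 0 1 1
p1 (pos 1,3,5,7): XOR of data positions = 1⊕0⊕1 = 0
p2 (pos 2,3,6,7): XOR of data positions = 1⊕1⊕1 = 1
p4 (pos 4,5,6,7): XOR of data positions = 0⊕1⊕1 = 0
Codeword: 0110011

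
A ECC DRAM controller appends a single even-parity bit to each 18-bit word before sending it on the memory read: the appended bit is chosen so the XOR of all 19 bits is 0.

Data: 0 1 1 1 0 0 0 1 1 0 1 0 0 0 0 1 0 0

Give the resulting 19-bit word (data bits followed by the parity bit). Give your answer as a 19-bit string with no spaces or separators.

0111000110100001001

XOR of the 18 data bits: 0⊕1⊕1⊕1⊕0⊕0⊕0⊕1⊕1⊕0⊕1⊕0⊕0⊕0⊕0⊕1⊕0⊕0 = 1
Parity bit = 1 (so all 19 bits XOR to 0).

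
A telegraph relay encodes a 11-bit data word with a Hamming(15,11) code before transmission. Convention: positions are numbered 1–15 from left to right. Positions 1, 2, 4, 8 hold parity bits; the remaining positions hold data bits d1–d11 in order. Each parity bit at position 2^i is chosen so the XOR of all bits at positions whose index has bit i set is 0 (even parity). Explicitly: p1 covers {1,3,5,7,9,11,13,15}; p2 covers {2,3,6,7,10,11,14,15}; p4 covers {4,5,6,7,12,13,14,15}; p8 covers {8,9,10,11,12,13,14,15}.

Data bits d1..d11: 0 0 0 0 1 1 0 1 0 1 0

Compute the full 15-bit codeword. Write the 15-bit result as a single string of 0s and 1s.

100000001101010

Place data at non-parity positions: p1 p2 0 p4 0 0 0 p8 1 1 0 1 0 1 0
p1 (pos 1,3,5,7,9,11,13,15): XOR of data positions = 0⊕0⊕0⊕1⊕0⊕0⊕0 = 1
p2 (pos 2,3,6,7,10,11,14,15): XOR of data positions = 0⊕0⊕0⊕1⊕0⊕1⊕0 = 0
p4 (pos 4,5,6,7,12,13,14,15): XOR of data positions = 0⊕0⊕0⊕1⊕0⊕1⊕0 = 0
p8 (pos 8,9,10,11,12,13,14,15): XOR of data positions = 1⊕1⊕0⊕1⊕0⊕1⊕0 = 0
Codeword: 100000001101010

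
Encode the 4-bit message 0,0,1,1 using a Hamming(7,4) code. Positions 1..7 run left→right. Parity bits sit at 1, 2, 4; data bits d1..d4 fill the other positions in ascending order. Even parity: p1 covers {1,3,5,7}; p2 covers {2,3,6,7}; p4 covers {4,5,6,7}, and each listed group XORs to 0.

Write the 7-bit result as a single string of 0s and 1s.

Place data at non-parity positions: p1 p2 0 p4 0 1 1
p1 (pos 1,3,5,7): XOR of data positions = 0⊕0⊕1 = 1
p2 (pos 2,3,6,7): XOR of data positions = 0⊕1⊕1 = 0
p4 (pos 4,5,6,7): XOR of data positions = 0⊕1⊕1 = 0
Codeword: 1000011

1000011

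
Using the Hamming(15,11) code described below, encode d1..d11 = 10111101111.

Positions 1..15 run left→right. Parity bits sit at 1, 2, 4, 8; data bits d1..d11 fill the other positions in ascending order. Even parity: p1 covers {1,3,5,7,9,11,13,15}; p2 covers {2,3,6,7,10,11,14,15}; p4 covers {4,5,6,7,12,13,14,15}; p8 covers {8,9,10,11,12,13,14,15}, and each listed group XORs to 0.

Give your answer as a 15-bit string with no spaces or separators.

101001101101111

Place data at non-parity positions: p1 p2 1 p4 0 1 1 p8 1 1 0 1 1 1 1
p1 (pos 1,3,5,7,9,11,13,15): XOR of data positions = 1⊕0⊕1⊕1⊕0⊕1⊕1 = 1
p2 (pos 2,3,6,7,10,11,14,15): XOR of data positions = 1⊕1⊕1⊕1⊕0⊕1⊕1 = 0
p4 (pos 4,5,6,7,12,13,14,15): XOR of data positions = 0⊕1⊕1⊕1⊕1⊕1⊕1 = 0
p8 (pos 8,9,10,11,12,13,14,15): XOR of data positions = 1⊕1⊕0⊕1⊕1⊕1⊕1 = 0
Codeword: 101001101101111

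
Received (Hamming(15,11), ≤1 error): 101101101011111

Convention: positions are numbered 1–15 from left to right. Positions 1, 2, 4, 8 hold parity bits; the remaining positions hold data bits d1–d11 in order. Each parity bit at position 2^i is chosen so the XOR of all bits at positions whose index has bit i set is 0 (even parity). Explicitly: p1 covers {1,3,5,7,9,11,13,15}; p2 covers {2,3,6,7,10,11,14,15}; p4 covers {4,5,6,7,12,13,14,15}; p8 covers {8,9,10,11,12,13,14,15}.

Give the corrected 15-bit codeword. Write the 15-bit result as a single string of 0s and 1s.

101111101011111

s1 (pos 1,3,5,7,9,11,13,15): 1⊕1⊕0⊕1⊕1⊕1⊕1⊕1 = 1
s2 (pos 2,3,6,7,10,11,14,15): 0⊕1⊕1⊕1⊕0⊕1⊕1⊕1 = 0
s4 (pos 4,5,6,7,12,13,14,15): 1⊕0⊕1⊕1⊕1⊕1⊕1⊕1 = 1
s8 (pos 8,9,10,11,12,13,14,15): 0⊕1⊕0⊕1⊕1⊕1⊕1⊕1 = 0
Syndrome s8…s1 = 0101 → error at position 5.
Flip position 5: 101101101011111 → 101111101011111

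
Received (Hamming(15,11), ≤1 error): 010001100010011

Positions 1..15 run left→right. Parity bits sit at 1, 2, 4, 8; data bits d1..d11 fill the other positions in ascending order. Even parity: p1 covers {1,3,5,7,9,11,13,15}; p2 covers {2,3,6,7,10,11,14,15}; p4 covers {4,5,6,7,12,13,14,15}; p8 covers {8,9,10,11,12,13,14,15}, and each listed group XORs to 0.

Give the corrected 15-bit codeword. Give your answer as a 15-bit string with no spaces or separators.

010001101010011

s1 (pos 1,3,5,7,9,11,13,15): 0⊕0⊕0⊕1⊕0⊕1⊕0⊕1 = 1
s2 (pos 2,3,6,7,10,11,14,15): 1⊕0⊕1⊕1⊕0⊕1⊕1⊕1 = 0
s4 (pos 4,5,6,7,12,13,14,15): 0⊕0⊕1⊕1⊕0⊕0⊕1⊕1 = 0
s8 (pos 8,9,10,11,12,13,14,15): 0⊕0⊕0⊕1⊕0⊕0⊕1⊕1 = 1
Syndrome s8…s1 = 1001 → error at position 9.
Flip position 9: 010001100010011 → 010001101010011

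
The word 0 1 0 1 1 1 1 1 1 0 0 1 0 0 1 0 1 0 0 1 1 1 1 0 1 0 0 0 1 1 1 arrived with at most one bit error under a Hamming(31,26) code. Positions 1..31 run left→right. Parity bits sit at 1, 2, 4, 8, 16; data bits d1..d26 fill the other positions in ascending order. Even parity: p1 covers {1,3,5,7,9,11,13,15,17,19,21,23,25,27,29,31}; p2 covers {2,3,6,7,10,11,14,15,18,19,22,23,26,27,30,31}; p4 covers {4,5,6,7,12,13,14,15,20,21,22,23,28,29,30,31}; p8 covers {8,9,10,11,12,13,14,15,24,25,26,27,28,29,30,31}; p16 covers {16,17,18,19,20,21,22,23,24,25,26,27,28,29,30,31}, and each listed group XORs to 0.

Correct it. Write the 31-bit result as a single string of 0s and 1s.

0101111110010010100011101000111

s1 (pos 1,3,5,7,9,11,13,15,17,19,21,23,25,27,29,31): 0⊕0⊕1⊕1⊕1⊕0⊕0⊕1⊕1⊕0⊕1⊕1⊕1⊕0⊕1⊕1 = 0
s2 (pos 2,3,6,7,10,11,14,15,18,19,22,23,26,27,30,31): 1⊕0⊕1⊕1⊕0⊕0⊕0⊕1⊕0⊕0⊕1⊕1⊕0⊕0⊕1⊕1 = 0
s4 (pos 4,5,6,7,12,13,14,15,20,21,22,23,28,29,30,31): 1⊕1⊕1⊕1⊕1⊕0⊕0⊕1⊕1⊕1⊕1⊕1⊕0⊕1⊕1⊕1 = 1
s8 (pos 8,9,10,11,12,13,14,15,24,25,26,27,28,29,30,31): 1⊕1⊕0⊕0⊕1⊕0⊕0⊕1⊕0⊕1⊕0⊕0⊕0⊕1⊕1⊕1 = 0
s16 (pos 16,17,18,19,20,21,22,23,24,25,26,27,28,29,30,31): 0⊕1⊕0⊕0⊕1⊕1⊕1⊕1⊕0⊕1⊕0⊕0⊕0⊕1⊕1⊕1 = 1
Syndrome s16…s1 = 10100 → error at position 20.
Flip position 20: 0101111110010010100111101000111 → 0101111110010010100011101000111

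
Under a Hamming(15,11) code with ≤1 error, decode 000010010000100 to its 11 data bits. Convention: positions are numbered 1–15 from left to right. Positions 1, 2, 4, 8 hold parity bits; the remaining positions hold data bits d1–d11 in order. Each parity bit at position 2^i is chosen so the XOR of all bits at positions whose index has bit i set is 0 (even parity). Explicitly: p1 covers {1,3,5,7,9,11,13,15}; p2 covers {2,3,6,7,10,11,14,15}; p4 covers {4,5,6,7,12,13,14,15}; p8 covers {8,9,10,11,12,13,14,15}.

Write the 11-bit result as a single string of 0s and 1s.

01000000100

s1 (pos 1,3,5,7,9,11,13,15): 0⊕0⊕1⊕0⊕0⊕0⊕1⊕0 = 0
s2 (pos 2,3,6,7,10,11,14,15): 0⊕0⊕0⊕0⊕0⊕0⊕0⊕0 = 0
s4 (pos 4,5,6,7,12,13,14,15): 0⊕1⊕0⊕0⊕0⊕1⊕0⊕0 = 0
s8 (pos 8,9,10,11,12,13,14,15): 1⊕0⊕0⊕0⊕0⊕1⊕0⊕0 = 0
Syndrome s8…s1 = 0000 → no error.
Read data bits from positions 3,5,6,7,9,10,11,12,13,14,15: 01000000100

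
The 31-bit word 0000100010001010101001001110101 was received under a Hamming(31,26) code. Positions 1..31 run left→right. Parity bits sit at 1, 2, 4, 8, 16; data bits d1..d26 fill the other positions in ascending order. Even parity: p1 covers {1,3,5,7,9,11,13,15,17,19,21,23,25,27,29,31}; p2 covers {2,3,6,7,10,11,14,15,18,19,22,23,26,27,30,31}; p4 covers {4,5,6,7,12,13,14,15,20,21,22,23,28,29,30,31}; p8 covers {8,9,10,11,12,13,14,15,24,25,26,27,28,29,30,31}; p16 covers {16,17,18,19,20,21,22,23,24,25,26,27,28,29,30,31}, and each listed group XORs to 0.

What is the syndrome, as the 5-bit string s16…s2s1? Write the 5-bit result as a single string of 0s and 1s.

s1 (pos 1,3,5,7,9,11,13,15,17,19,21,23,25,27,29,31): 0⊕0⊕1⊕0⊕1⊕0⊕1⊕1⊕1⊕1⊕0⊕0⊕1⊕1⊕1⊕1 = 0
s2 (pos 2,3,6,7,10,11,14,15,18,19,22,23,26,27,30,31): 0⊕0⊕0⊕0⊕0⊕0⊕0⊕1⊕0⊕1⊕1⊕0⊕1⊕1⊕0⊕1 = 0
s4 (pos 4,5,6,7,12,13,14,15,20,21,22,23,28,29,30,31): 0⊕1⊕0⊕0⊕0⊕1⊕0⊕1⊕0⊕0⊕1⊕0⊕0⊕1⊕0⊕1 = 0
s8 (pos 8,9,10,11,12,13,14,15,24,25,26,27,28,29,30,31): 0⊕1⊕0⊕0⊕0⊕1⊕0⊕1⊕0⊕1⊕1⊕1⊕0⊕1⊕0⊕1 = 0
s16 (pos 16,17,18,19,20,21,22,23,24,25,26,27,28,29,30,31): 0⊕1⊕0⊕1⊕0⊕0⊕1⊕0⊕0⊕1⊕1⊕1⊕0⊕1⊕0⊕1 = 0
Syndrome s16…s1 = 00000 → no error.

00000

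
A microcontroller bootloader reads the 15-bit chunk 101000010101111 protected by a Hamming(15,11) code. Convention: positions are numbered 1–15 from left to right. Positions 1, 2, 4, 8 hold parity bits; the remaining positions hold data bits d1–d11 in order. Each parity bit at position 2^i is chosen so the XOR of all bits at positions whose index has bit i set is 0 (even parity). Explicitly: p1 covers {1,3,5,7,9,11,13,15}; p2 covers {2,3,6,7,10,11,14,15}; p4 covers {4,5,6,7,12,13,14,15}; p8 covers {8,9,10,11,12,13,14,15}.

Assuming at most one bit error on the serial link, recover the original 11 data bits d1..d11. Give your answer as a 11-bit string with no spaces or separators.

s1 (pos 1,3,5,7,9,11,13,15): 1⊕1⊕0⊕0⊕0⊕0⊕1⊕1 = 0
s2 (pos 2,3,6,7,10,11,14,15): 0⊕1⊕0⊕0⊕1⊕0⊕1⊕1 = 0
s4 (pos 4,5,6,7,12,13,14,15): 0⊕0⊕0⊕0⊕1⊕1⊕1⊕1 = 0
s8 (pos 8,9,10,11,12,13,14,15): 1⊕0⊕1⊕0⊕1⊕1⊕1⊕1 = 0
Syndrome s8…s1 = 0000 → no error.
Read data bits from positions 3,5,6,7,9,10,11,12,13,14,15: 10000101111

10000101111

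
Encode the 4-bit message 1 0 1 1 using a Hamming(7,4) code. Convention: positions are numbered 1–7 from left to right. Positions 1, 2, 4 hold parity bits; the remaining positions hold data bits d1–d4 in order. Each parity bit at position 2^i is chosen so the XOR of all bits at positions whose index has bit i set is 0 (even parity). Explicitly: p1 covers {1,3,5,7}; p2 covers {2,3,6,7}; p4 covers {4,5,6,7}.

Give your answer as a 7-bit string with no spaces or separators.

0110011

Place data at non-parity positions: p1 p2 1 p4 0 1 1
p1 (pos 1,3,5,7): XOR of data positions = 1⊕0⊕1 = 0
p2 (pos 2,3,6,7): XOR of data positions = 1⊕1⊕1 = 1
p4 (pos 4,5,6,7): XOR of data positions = 0⊕1⊕1 = 0
Codeword: 0110011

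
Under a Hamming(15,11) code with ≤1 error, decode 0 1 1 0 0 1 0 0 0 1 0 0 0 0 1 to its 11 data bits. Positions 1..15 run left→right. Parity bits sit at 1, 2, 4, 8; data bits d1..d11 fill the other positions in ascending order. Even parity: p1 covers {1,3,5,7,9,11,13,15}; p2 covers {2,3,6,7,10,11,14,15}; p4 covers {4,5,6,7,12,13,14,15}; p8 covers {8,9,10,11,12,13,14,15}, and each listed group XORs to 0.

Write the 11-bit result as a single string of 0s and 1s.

s1 (pos 1,3,5,7,9,11,13,15): 0⊕1⊕0⊕0⊕0⊕0⊕0⊕1 = 0
s2 (pos 2,3,6,7,10,11,14,15): 1⊕1⊕1⊕0⊕1⊕0⊕0⊕1 = 1
s4 (pos 4,5,6,7,12,13,14,15): 0⊕0⊕1⊕0⊕0⊕0⊕0⊕1 = 0
s8 (pos 8,9,10,11,12,13,14,15): 0⊕0⊕1⊕0⊕0⊕0⊕0⊕1 = 0
Syndrome s8…s1 = 0010 → error at position 2.
Flip position 2: 011001000100001 → 001001000100001
Read data bits from positions 3,5,6,7,9,10,11,12,13,14,15: 10100100001

10100100001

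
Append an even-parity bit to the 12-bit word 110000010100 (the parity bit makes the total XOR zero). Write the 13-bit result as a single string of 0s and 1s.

1100000101000

XOR of the 12 data bits: 1⊕1⊕0⊕0⊕0⊕0⊕0⊕1⊕0⊕1⊕0⊕0 = 0
Parity bit = 0 (so all 13 bits XOR to 0).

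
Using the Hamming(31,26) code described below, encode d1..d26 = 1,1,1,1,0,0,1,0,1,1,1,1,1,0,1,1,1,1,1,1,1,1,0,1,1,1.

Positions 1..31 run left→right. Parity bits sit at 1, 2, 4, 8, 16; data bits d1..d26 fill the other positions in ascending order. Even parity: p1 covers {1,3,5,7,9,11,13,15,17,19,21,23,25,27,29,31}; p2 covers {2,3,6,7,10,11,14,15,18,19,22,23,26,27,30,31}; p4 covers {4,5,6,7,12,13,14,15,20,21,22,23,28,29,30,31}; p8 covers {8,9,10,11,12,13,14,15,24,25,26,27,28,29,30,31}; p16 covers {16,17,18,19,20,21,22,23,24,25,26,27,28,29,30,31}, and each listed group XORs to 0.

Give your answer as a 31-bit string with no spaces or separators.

Place data at non-parity positions: p1 p2 1 p4 1 1 1 p8 0 0 1 0 1 1 1 p16 1 1 0 1 1 1 1 1 1 1 1 0 1 1 1
p1 (pos 1,3,5,7,9,11,13,15,17,19,21,23,25,27,29,31): XOR of data positions = 1⊕1⊕1⊕0⊕1⊕1⊕1⊕1⊕0⊕1⊕1⊕1⊕1⊕1⊕1 = 1
p2 (pos 2,3,6,7,10,11,14,15,18,19,22,23,26,27,30,31): XOR of data positions = 1⊕1⊕1⊕0⊕1⊕1⊕1⊕1⊕0⊕1⊕1⊕1⊕1⊕1⊕1 = 1
p4 (pos 4,5,6,7,12,13,14,15,20,21,22,23,28,29,30,31): XOR of data positions = 1⊕1⊕1⊕0⊕1⊕1⊕1⊕1⊕1⊕1⊕1⊕0⊕1⊕1⊕1 = 1
p8 (pos 8,9,10,11,12,13,14,15,24,25,26,27,28,29,30,31): XOR of data positions = 0⊕0⊕1⊕0⊕1⊕1⊕1⊕1⊕1⊕1⊕1⊕0⊕1⊕1⊕1 = 1
p16 (pos 16,17,18,19,20,21,22,23,24,25,26,27,28,29,30,31): XOR of data positions = 1⊕1⊕0⊕1⊕1⊕1⊕1⊕1⊕1⊕1⊕1⊕0⊕1⊕1⊕1 = 1
Codeword: 1111111100101111110111111110111

1111111100101111110111111110111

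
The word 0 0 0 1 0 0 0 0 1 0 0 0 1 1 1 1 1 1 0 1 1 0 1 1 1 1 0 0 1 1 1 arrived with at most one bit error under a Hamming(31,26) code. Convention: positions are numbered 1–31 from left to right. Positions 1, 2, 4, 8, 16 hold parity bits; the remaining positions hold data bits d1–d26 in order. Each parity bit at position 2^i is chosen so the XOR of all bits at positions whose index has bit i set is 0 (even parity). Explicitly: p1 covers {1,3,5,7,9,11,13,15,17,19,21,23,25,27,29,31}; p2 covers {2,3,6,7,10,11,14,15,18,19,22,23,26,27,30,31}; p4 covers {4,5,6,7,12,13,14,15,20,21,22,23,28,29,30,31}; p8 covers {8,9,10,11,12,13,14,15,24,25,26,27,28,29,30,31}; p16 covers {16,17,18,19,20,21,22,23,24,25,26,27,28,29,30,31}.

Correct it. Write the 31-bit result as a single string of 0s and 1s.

s1 (pos 1,3,5,7,9,11,13,15,17,19,21,23,25,27,29,31): 0⊕0⊕0⊕0⊕1⊕0⊕1⊕1⊕1⊕0⊕1⊕1⊕1⊕0⊕1⊕1 = 1
s2 (pos 2,3,6,7,10,11,14,15,18,19,22,23,26,27,30,31): 0⊕0⊕0⊕0⊕0⊕0⊕1⊕1⊕1⊕0⊕0⊕1⊕1⊕0⊕1⊕1 = 1
s4 (pos 4,5,6,7,12,13,14,15,20,21,22,23,28,29,30,31): 1⊕0⊕0⊕0⊕0⊕1⊕1⊕1⊕1⊕1⊕0⊕1⊕0⊕1⊕1⊕1 = 0
s8 (pos 8,9,10,11,12,13,14,15,24,25,26,27,28,29,30,31): 0⊕1⊕0⊕0⊕0⊕1⊕1⊕1⊕1⊕1⊕1⊕0⊕0⊕1⊕1⊕1 = 0
s16 (pos 16,17,18,19,20,21,22,23,24,25,26,27,28,29,30,31): 1⊕1⊕1⊕0⊕1⊕1⊕0⊕1⊕1⊕1⊕1⊕0⊕0⊕1⊕1⊕1 = 0
Syndrome s16…s1 = 00011 → error at position 3.
Flip position 3: 0001000010001111110110111100111 → 0011000010001111110110111100111

0011000010001111110110111100111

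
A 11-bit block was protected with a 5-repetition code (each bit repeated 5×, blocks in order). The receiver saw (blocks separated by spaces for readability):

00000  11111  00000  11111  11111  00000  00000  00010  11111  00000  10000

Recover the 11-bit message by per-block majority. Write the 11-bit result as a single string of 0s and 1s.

01011000100

Block 1 (00000): 0 ones → 0
Block 2 (11111): 5 ones → 1
Block 3 (00000): 0 ones → 0
Block 4 (11111): 5 ones → 1
Block 5 (11111): 5 ones → 1
Block 6 (00000): 0 ones → 0
Block 7 (00000): 0 ones → 0
Block 8 (00010): 1 one → 0
Block 9 (11111): 5 ones → 1
Block 10 (00000): 0 ones → 0
Block 11 (10000): 1 one → 0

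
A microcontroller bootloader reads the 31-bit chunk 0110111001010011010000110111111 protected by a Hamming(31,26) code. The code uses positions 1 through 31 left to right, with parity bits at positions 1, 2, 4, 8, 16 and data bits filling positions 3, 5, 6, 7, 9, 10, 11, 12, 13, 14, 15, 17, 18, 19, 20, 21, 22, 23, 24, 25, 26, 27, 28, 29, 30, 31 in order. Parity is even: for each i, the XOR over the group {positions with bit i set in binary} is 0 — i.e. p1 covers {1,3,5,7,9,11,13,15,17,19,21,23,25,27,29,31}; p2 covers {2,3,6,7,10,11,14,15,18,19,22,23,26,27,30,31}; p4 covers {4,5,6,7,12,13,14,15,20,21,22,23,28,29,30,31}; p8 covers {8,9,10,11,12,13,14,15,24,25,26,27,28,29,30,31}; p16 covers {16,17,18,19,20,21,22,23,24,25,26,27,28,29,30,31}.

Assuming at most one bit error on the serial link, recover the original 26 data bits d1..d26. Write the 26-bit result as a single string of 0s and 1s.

s1 (pos 1,3,5,7,9,11,13,15,17,19,21,23,25,27,29,31): 0⊕1⊕1⊕1⊕0⊕0⊕0⊕1⊕0⊕0⊕0⊕1⊕0⊕1⊕1⊕1 = 0
s2 (pos 2,3,6,7,10,11,14,15,18,19,22,23,26,27,30,31): 1⊕1⊕1⊕1⊕1⊕0⊕0⊕1⊕1⊕0⊕0⊕1⊕1⊕1⊕1⊕1 = 0
s4 (pos 4,5,6,7,12,13,14,15,20,21,22,23,28,29,30,31): 0⊕1⊕1⊕1⊕1⊕0⊕0⊕1⊕0⊕0⊕0⊕1⊕1⊕1⊕1⊕1 = 0
s8 (pos 8,9,10,11,12,13,14,15,24,25,26,27,28,29,30,31): 0⊕0⊕1⊕0⊕1⊕0⊕0⊕1⊕1⊕0⊕1⊕1⊕1⊕1⊕1⊕1 = 0
s16 (pos 16,17,18,19,20,21,22,23,24,25,26,27,28,29,30,31): 1⊕0⊕1⊕0⊕0⊕0⊕0⊕1⊕1⊕0⊕1⊕1⊕1⊕1⊕1⊕1 = 0
Syndrome s16…s1 = 00000 → no error.
Read data bits from positions 3,5,6,7,9,10,11,12,13,14,15,17,18,19,20,21,22,23,24,25,26,27,28,29,30,31: 11110101001010000110111111

11110101001010000110111111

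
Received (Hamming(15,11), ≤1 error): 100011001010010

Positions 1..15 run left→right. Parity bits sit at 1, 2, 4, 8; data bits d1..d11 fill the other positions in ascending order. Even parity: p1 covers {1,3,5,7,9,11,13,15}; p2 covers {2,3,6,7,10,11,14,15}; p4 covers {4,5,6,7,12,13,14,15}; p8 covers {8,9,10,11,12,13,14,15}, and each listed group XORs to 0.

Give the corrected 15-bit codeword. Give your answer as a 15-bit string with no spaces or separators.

s1 (pos 1,3,5,7,9,11,13,15): 1⊕0⊕1⊕0⊕1⊕1⊕0⊕0 = 0
s2 (pos 2,3,6,7,10,11,14,15): 0⊕0⊕1⊕0⊕0⊕1⊕1⊕0 = 1
s4 (pos 4,5,6,7,12,13,14,15): 0⊕1⊕1⊕0⊕0⊕0⊕1⊕0 = 1
s8 (pos 8,9,10,11,12,13,14,15): 0⊕1⊕0⊕1⊕0⊕0⊕1⊕0 = 1
Syndrome s8…s1 = 1110 → error at position 14.
Flip position 14: 100011001010010 → 100011001010000

100011001010000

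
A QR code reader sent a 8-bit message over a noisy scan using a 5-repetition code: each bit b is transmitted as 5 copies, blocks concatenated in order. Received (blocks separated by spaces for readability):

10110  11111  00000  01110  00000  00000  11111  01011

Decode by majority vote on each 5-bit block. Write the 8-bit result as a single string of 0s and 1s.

Block 1 (10110): 3 ones → 1
Block 2 (11111): 5 ones → 1
Block 3 (00000): 0 ones → 0
Block 4 (01110): 3 ones → 1
Block 5 (00000): 0 ones → 0
Block 6 (00000): 0 ones → 0
Block 7 (11111): 5 ones → 1
Block 8 (01011): 3 ones → 1

11010011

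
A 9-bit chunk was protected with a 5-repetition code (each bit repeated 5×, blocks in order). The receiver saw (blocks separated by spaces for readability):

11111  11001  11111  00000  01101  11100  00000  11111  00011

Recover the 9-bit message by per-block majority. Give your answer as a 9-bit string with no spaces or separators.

111011010

Block 1 (11111): 5 ones → 1
Block 2 (11001): 3 ones → 1
Block 3 (11111): 5 ones → 1
Block 4 (00000): 0 ones → 0
Block 5 (01101): 3 ones → 1
Block 6 (11100): 3 ones → 1
Block 7 (00000): 0 ones → 0
Block 8 (11111): 5 ones → 1
Block 9 (00011): 2 ones → 0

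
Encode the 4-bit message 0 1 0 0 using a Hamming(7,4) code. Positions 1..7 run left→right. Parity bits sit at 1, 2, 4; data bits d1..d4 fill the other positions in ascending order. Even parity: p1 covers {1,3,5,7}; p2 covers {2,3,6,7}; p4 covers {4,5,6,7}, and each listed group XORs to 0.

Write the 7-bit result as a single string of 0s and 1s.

1001100

Place data at non-parity positions: p1 p2 0 p4 1 0 0
p1 (pos 1,3,5,7): XOR of data positions = 0⊕1⊕0 = 1
p2 (pos 2,3,6,7): XOR of data positions = 0⊕0⊕0 = 0
p4 (pos 4,5,6,7): XOR of data positions = 1⊕0⊕0 = 1
Codeword: 1001100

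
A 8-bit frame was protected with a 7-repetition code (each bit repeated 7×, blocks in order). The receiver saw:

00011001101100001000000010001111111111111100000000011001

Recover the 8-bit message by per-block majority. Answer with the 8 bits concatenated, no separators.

01001100

Block 1 (0001100): 2 ones → 0
Block 2 (1101100): 4 ones → 1
Block 3 (0010000): 1 one → 0
Block 4 (0001000): 1 one → 0
Block 5 (1111111): 7 ones → 1
Block 6 (1111111): 7 ones → 1
Block 7 (0000000): 0 ones → 0
Block 8 (0011001): 3 ones → 0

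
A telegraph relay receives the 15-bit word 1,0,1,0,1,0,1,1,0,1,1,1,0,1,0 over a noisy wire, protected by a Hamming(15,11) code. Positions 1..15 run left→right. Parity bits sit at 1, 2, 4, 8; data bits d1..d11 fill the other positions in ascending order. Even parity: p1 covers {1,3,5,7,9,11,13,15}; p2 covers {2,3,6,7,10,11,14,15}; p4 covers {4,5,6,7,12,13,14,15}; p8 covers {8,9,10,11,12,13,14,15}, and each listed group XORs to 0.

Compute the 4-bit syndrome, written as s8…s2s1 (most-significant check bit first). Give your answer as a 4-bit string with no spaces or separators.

1011

s1 (pos 1,3,5,7,9,11,13,15): 1⊕1⊕1⊕1⊕0⊕1⊕0⊕0 = 1
s2 (pos 2,3,6,7,10,11,14,15): 0⊕1⊕0⊕1⊕1⊕1⊕1⊕0 = 1
s4 (pos 4,5,6,7,12,13,14,15): 0⊕1⊕0⊕1⊕1⊕0⊕1⊕0 = 0
s8 (pos 8,9,10,11,12,13,14,15): 1⊕0⊕1⊕1⊕1⊕0⊕1⊕0 = 1
Syndrome s8…s1 = 1011 → error at position 11.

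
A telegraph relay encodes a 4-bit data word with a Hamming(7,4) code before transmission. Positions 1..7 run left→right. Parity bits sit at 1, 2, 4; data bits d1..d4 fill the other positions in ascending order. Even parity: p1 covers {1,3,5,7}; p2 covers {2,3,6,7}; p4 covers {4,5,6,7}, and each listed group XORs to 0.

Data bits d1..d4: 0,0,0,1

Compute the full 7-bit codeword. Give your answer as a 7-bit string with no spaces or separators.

Place data at non-parity positions: p1 p2 0 p4 0 0 1
p1 (pos 1,3,5,7): XOR of data positions = 0⊕0⊕1 = 1
p2 (pos 2,3,6,7): XOR of data positions = 0⊕0⊕1 = 1
p4 (pos 4,5,6,7): XOR of data positions = 0⊕0⊕1 = 1
Codeword: 1101001

1101001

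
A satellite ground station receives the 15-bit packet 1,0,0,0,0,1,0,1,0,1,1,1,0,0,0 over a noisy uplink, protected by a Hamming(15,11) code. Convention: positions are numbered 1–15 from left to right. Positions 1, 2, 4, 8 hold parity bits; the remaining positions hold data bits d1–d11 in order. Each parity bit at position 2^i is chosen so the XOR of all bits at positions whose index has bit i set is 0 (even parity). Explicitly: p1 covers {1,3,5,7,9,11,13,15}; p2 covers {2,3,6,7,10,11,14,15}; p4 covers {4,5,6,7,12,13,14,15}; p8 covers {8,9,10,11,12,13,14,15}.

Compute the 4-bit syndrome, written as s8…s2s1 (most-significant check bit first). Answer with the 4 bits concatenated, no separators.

s1 (pos 1,3,5,7,9,11,13,15): 1⊕0⊕0⊕0⊕0⊕1⊕0⊕0 = 0
s2 (pos 2,3,6,7,10,11,14,15): 0⊕0⊕1⊕0⊕1⊕1⊕0⊕0 = 1
s4 (pos 4,5,6,7,12,13,14,15): 0⊕0⊕1⊕0⊕1⊕0⊕0⊕0 = 0
s8 (pos 8,9,10,11,12,13,14,15): 1⊕0⊕1⊕1⊕1⊕0⊕0⊕0 = 0
Syndrome s8…s1 = 0010 → error at position 2.

0010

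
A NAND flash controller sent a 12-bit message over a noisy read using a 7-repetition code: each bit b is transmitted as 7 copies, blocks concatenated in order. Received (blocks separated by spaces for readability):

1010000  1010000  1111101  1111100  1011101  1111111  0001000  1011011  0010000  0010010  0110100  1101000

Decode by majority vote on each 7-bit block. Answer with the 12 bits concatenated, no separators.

Block 1 (1010000): 2 ones → 0
Block 2 (1010000): 2 ones → 0
Block 3 (1111101): 6 ones → 1
Block 4 (1111100): 5 ones → 1
Block 5 (1011101): 5 ones → 1
Block 6 (1111111): 7 ones → 1
Block 7 (0001000): 1 one → 0
Block 8 (1011011): 5 ones → 1
Block 9 (0010000): 1 one → 0
Block 10 (0010010): 2 ones → 0
Block 11 (0110100): 3 ones → 0
Block 12 (1101000): 3 ones → 0

001111010000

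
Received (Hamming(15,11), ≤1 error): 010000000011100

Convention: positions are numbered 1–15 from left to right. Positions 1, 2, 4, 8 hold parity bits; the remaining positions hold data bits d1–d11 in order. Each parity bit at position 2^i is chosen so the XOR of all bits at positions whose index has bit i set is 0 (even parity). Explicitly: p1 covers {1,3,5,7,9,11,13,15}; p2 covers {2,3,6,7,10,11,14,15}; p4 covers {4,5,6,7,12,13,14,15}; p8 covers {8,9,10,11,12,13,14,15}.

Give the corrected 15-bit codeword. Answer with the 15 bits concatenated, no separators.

s1 (pos 1,3,5,7,9,11,13,15): 0⊕0⊕0⊕0⊕0⊕1⊕1⊕0 = 0
s2 (pos 2,3,6,7,10,11,14,15): 1⊕0⊕0⊕0⊕0⊕1⊕0⊕0 = 0
s4 (pos 4,5,6,7,12,13,14,15): 0⊕0⊕0⊕0⊕1⊕1⊕0⊕0 = 0
s8 (pos 8,9,10,11,12,13,14,15): 0⊕0⊕0⊕1⊕1⊕1⊕0⊕0 = 1
Syndrome s8…s1 = 1000 → error at position 8.
Flip position 8: 010000000011100 → 010000010011100

010000010011100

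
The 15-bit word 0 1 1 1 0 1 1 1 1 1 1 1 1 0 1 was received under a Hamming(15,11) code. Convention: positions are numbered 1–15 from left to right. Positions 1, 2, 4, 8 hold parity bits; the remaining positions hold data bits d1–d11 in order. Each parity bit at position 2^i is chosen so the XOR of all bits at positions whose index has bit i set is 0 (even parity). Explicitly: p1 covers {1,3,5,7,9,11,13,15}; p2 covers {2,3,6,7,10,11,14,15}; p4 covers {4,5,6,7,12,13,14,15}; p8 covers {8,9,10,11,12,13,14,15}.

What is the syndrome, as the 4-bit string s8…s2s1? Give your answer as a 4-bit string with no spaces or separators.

1010

s1 (pos 1,3,5,7,9,11,13,15): 0⊕1⊕0⊕1⊕1⊕1⊕1⊕1 = 0
s2 (pos 2,3,6,7,10,11,14,15): 1⊕1⊕1⊕1⊕1⊕1⊕0⊕1 = 1
s4 (pos 4,5,6,7,12,13,14,15): 1⊕0⊕1⊕1⊕1⊕1⊕0⊕1 = 0
s8 (pos 8,9,10,11,12,13,14,15): 1⊕1⊕1⊕1⊕1⊕1⊕0⊕1 = 1
Syndrome s8…s1 = 1010 → error at position 10.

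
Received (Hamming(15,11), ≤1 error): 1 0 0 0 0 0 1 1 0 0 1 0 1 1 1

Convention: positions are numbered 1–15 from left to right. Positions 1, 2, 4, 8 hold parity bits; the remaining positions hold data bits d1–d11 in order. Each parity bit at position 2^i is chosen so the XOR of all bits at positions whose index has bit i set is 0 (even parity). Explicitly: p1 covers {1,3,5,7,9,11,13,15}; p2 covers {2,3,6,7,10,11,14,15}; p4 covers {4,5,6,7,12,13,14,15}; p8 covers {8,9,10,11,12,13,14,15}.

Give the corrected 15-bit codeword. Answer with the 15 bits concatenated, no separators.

s1 (pos 1,3,5,7,9,11,13,15): 1⊕0⊕0⊕1⊕0⊕1⊕1⊕1 = 1
s2 (pos 2,3,6,7,10,11,14,15): 0⊕0⊕0⊕1⊕0⊕1⊕1⊕1 = 0
s4 (pos 4,5,6,7,12,13,14,15): 0⊕0⊕0⊕1⊕0⊕1⊕1⊕1 = 0
s8 (pos 8,9,10,11,12,13,14,15): 1⊕0⊕0⊕1⊕0⊕1⊕1⊕1 = 1
Syndrome s8…s1 = 1001 → error at position 9.
Flip position 9: 100000110010111 → 100000111010111

100000111010111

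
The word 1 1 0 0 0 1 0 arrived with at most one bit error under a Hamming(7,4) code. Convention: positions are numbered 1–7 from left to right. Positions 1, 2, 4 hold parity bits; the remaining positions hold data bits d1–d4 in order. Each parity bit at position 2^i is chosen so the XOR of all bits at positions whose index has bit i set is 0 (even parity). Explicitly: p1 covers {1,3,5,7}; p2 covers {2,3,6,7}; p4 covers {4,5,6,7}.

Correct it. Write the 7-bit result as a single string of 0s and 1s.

s1 (pos 1,3,5,7): 1⊕0⊕0⊕0 = 1
s2 (pos 2,3,6,7): 1⊕0⊕1⊕0 = 0
s4 (pos 4,5,6,7): 0⊕0⊕1⊕0 = 1
Syndrome s4…s1 = 101 → error at position 5.
Flip position 5: 1100010 → 1100110

1100110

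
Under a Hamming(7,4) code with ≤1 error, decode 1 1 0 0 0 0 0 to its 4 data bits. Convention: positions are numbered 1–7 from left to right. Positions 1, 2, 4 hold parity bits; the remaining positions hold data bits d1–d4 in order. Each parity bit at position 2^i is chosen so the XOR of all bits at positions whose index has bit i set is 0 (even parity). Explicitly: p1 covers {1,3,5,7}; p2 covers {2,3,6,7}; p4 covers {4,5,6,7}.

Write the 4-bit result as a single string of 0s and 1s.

s1 (pos 1,3,5,7): 1⊕0⊕0⊕0 = 1
s2 (pos 2,3,6,7): 1⊕0⊕0⊕0 = 1
s4 (pos 4,5,6,7): 0⊕0⊕0⊕0 = 0
Syndrome s4…s1 = 011 → error at position 3.
Flip position 3: 1100000 → 1110000
Read data bits from positions 3,5,6,7: 1000

1000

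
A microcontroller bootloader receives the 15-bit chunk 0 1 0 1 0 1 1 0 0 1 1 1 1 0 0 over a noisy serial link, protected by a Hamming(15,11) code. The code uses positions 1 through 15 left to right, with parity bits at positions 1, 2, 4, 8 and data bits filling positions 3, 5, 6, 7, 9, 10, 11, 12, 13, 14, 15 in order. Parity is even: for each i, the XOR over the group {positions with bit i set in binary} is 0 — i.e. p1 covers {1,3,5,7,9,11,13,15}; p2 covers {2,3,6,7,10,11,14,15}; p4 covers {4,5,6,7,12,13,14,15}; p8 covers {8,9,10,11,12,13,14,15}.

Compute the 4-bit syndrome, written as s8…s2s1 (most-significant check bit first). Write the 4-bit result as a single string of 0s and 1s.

s1 (pos 1,3,5,7,9,11,13,15): 0⊕0⊕0⊕1⊕0⊕1⊕1⊕0 = 1
s2 (pos 2,3,6,7,10,11,14,15): 1⊕0⊕1⊕1⊕1⊕1⊕0⊕0 = 1
s4 (pos 4,5,6,7,12,13,14,15): 1⊕0⊕1⊕1⊕1⊕1⊕0⊕0 = 1
s8 (pos 8,9,10,11,12,13,14,15): 0⊕0⊕1⊕1⊕1⊕1⊕0⊕0 = 0
Syndrome s8…s1 = 0111 → error at position 7.

0111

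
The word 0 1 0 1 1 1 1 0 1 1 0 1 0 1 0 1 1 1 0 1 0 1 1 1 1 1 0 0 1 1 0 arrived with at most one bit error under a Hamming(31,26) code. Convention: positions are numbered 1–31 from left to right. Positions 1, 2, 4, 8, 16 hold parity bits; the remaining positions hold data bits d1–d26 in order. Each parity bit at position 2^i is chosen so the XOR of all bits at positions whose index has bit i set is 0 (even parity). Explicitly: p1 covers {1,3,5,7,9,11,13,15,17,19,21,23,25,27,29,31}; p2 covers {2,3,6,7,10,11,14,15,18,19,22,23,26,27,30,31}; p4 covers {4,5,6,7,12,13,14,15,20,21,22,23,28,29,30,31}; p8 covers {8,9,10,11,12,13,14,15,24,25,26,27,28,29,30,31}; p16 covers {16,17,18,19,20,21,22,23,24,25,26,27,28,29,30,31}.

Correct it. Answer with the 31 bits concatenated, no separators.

0101111011010101110101111100010

s1 (pos 1,3,5,7,9,11,13,15,17,19,21,23,25,27,29,31): 0⊕0⊕1⊕1⊕1⊕0⊕0⊕0⊕1⊕0⊕0⊕1⊕1⊕0⊕1⊕0 = 1
s2 (pos 2,3,6,7,10,11,14,15,18,19,22,23,26,27,30,31): 1⊕0⊕1⊕1⊕1⊕0⊕1⊕0⊕1⊕0⊕1⊕1⊕1⊕0⊕1⊕0 = 0
s4 (pos 4,5,6,7,12,13,14,15,20,21,22,23,28,29,30,31): 1⊕1⊕1⊕1⊕1⊕0⊕1⊕0⊕1⊕0⊕1⊕1⊕0⊕1⊕1⊕0 = 1
s8 (pos 8,9,10,11,12,13,14,15,24,25,26,27,28,29,30,31): 0⊕1⊕1⊕0⊕1⊕0⊕1⊕0⊕1⊕1⊕1⊕0⊕0⊕1⊕1⊕0 = 1
s16 (pos 16,17,18,19,20,21,22,23,24,25,26,27,28,29,30,31): 1⊕1⊕1⊕0⊕1⊕0⊕1⊕1⊕1⊕1⊕1⊕0⊕0⊕1⊕1⊕0 = 1
Syndrome s16…s1 = 11101 → error at position 29.
Flip position 29: 0101111011010101110101111100110 → 0101111011010101110101111100010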